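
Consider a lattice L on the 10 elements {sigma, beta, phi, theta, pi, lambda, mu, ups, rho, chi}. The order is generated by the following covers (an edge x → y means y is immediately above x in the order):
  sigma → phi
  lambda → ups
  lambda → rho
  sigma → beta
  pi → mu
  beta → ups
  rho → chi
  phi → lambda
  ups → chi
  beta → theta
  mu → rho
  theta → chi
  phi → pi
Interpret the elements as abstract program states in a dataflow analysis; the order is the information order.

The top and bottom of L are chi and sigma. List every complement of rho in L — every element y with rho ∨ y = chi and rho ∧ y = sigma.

Need y with rho ∨ y = chi and rho ∧ y = sigma.
Checking each element gives: beta, theta.

beta, theta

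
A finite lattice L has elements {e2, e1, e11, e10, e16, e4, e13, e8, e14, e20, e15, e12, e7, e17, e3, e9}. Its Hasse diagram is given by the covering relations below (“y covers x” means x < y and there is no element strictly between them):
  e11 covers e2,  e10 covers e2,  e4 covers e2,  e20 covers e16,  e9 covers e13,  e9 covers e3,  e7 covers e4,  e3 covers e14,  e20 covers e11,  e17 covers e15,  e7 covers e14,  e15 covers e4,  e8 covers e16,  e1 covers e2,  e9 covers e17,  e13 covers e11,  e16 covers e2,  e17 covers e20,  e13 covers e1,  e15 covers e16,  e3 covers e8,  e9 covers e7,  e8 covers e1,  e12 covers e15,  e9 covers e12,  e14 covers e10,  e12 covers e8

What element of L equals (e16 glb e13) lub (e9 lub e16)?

e16 ∧ e13 = e2
e9 ∨ e16 = e9
e2 ∨ e9 = e9

e9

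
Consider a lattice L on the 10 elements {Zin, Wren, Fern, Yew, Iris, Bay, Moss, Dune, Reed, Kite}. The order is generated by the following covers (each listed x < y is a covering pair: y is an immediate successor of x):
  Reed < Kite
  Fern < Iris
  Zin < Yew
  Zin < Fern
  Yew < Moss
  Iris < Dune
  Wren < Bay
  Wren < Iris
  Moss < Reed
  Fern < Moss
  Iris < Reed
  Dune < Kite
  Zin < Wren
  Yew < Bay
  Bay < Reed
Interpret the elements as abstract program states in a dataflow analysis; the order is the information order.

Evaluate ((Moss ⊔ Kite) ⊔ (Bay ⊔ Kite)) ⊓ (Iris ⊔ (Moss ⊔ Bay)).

Reed

Moss ∨ Kite = Kite
Bay ∨ Kite = Kite
Kite ∨ Kite = Kite
Moss ∨ Bay = Reed
Iris ∨ Reed = Reed
Kite ∧ Reed = Reed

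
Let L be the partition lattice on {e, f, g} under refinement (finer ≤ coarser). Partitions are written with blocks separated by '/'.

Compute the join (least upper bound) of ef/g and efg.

The join of ef/g and efg merges any blocks that overlap across the partitions, giving efg.

efg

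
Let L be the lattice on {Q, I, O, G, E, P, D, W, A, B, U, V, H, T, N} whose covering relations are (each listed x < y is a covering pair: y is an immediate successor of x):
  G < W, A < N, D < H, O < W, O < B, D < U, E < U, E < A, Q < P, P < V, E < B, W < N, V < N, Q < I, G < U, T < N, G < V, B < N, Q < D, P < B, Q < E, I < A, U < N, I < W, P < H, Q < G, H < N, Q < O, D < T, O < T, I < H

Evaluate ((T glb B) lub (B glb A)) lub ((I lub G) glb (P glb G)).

B

T ∧ B = O
B ∧ A = E
O ∨ E = B
I ∨ G = W
P ∧ G = Q
W ∧ Q = Q
B ∨ Q = B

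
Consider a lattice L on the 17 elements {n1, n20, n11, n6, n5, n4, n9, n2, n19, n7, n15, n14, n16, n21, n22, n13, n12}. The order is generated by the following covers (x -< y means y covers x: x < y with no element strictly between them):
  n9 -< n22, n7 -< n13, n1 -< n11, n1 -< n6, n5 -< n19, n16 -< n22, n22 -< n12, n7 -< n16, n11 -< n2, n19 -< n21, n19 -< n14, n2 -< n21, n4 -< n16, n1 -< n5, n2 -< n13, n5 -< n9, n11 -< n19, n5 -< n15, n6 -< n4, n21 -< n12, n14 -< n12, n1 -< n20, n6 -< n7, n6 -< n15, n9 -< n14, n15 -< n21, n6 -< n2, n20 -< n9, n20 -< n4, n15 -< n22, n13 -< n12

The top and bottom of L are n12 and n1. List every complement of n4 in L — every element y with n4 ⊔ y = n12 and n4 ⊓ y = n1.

Need y with n4 ∨ y = n12 and n4 ∧ y = n1.
Checking each element gives: n11, n19.

n11, n19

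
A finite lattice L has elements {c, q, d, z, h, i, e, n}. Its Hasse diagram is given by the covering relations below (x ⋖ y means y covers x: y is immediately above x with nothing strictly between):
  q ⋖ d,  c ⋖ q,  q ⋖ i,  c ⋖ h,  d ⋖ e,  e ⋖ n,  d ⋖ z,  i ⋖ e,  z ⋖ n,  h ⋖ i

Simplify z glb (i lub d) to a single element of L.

d

i ∨ d = e
z ∧ e = d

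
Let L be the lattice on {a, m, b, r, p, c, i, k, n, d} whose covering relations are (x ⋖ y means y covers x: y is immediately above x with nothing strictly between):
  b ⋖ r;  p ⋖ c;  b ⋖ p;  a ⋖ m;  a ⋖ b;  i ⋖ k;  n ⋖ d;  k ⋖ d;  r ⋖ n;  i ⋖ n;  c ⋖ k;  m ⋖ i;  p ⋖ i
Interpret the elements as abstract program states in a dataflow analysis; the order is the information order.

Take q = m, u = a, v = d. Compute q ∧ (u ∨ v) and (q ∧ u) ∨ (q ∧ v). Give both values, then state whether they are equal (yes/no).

m; m; yes

u ∨ v = d, so q ∧ (u ∨ v) = m ∧ d = m.
q ∧ u = a and q ∧ v = m, so (q ∧ u) ∨ (q ∧ v) = a ∨ m = m.
Equal: yes.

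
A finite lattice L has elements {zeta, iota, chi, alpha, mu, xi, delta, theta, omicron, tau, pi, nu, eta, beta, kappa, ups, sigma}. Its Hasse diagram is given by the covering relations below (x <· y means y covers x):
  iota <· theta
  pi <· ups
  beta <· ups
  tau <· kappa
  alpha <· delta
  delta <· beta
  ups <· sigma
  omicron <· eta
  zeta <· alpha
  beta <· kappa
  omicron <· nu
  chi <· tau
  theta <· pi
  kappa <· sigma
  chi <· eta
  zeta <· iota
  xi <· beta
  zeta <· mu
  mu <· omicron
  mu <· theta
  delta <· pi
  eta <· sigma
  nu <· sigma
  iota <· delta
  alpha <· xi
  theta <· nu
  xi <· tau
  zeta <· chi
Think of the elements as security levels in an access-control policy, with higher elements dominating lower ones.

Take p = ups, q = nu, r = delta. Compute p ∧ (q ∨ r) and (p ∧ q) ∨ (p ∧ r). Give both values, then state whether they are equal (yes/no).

ups; pi; no

q ∨ r = sigma, so p ∧ (q ∨ r) = ups ∧ sigma = ups.
p ∧ q = theta and p ∧ r = delta, so (p ∧ q) ∨ (p ∧ r) = theta ∨ delta = pi.
Equal: no.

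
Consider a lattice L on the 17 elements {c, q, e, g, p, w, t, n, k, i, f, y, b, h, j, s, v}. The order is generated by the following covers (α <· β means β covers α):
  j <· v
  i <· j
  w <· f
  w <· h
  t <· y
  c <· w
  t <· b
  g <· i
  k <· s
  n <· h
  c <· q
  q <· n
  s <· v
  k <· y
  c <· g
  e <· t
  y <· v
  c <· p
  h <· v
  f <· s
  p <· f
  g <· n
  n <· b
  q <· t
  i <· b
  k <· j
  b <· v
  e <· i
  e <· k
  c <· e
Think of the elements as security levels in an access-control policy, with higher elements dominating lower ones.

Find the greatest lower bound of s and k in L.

Common lower bounds of {s, k}: c, e, k.
The greatest among these is k.

k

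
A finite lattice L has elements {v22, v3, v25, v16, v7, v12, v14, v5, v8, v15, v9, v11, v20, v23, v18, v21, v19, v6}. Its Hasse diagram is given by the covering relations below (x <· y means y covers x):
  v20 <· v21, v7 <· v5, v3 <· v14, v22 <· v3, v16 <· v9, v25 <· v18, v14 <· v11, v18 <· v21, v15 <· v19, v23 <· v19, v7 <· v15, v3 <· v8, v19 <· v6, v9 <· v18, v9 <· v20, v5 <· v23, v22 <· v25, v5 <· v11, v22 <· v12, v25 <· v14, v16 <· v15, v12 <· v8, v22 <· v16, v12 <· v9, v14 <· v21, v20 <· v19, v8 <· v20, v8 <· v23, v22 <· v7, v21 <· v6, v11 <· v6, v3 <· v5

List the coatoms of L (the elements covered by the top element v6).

v11, v19, v21

The coatoms are exactly the elements covered by v6: v11, v19, v21.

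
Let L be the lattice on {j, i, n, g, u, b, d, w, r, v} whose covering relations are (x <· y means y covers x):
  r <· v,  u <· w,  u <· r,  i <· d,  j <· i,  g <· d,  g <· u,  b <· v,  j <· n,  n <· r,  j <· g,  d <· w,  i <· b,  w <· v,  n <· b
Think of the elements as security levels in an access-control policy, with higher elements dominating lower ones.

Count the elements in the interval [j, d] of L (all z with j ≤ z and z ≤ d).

4

The interval [j, d] = {d, g, i, j}, which has 4 elements.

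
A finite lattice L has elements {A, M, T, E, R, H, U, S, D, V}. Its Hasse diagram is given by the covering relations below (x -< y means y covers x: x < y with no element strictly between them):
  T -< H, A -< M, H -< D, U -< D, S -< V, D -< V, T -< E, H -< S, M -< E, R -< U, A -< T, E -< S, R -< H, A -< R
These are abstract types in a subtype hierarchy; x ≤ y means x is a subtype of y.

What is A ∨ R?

R

Common upper bounds of {A, R}: D, H, R, S, U, V.
The least among these is R.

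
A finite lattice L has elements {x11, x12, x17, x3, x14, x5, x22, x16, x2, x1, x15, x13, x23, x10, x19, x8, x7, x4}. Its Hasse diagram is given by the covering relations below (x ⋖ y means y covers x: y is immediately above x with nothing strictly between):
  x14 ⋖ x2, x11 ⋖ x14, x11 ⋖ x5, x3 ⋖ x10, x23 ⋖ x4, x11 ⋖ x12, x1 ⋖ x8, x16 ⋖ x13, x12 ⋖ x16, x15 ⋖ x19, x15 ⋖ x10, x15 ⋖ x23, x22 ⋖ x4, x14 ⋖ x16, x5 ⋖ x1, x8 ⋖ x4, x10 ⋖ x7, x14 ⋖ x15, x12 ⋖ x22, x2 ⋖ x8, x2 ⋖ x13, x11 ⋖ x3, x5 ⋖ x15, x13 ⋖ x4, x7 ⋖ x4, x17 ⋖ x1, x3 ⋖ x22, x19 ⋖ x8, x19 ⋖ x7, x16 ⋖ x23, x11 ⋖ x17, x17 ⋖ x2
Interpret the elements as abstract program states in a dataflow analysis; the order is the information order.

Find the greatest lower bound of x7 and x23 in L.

Common lower bounds of {x7, x23}: x11, x14, x15, x5.
The greatest among these is x15.

x15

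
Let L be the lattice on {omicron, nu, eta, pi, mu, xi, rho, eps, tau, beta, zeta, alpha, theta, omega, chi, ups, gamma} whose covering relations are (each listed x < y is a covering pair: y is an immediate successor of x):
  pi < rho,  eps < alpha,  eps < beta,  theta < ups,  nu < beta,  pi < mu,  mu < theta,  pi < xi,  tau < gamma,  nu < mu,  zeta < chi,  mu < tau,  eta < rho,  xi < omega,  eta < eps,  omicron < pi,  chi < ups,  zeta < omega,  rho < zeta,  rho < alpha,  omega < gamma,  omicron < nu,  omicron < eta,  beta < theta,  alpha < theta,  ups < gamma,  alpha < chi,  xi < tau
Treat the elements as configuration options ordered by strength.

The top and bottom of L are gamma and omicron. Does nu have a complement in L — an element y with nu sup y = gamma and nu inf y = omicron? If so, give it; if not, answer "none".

omega

Need y with nu ∨ y = gamma and nu ∧ y = omicron.
Checking each element gives: omega.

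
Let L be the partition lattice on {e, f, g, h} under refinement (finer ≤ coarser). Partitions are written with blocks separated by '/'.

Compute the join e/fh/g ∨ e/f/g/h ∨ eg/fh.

Common upper bounds of {e/fh/g, e/f/g/h, eg/fh}: efgh, eg/fh.
The least among these is eg/fh.

eg/fh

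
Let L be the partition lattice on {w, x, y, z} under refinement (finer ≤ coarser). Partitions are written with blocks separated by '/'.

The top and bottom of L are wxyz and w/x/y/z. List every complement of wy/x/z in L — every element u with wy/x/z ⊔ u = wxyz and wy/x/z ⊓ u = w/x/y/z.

w/xyz, wx/yz, wxz/y, wz/xy

Need u with wy/x/z ∨ u = wxyz and wy/x/z ∧ u = w/x/y/z.
Checking each element gives: w/xyz, wx/yz, wxz/y, wz/xy.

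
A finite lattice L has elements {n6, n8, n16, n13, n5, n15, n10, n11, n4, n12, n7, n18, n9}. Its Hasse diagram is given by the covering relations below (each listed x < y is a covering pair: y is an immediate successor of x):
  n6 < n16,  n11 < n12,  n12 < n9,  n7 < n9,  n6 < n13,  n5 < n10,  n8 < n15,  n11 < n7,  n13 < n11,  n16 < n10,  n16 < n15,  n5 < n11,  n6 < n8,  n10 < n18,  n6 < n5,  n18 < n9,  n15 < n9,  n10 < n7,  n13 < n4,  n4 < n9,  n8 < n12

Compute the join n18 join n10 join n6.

Common upper bounds of {n18, n10, n6}: n18, n9.
The least among these is n18.

n18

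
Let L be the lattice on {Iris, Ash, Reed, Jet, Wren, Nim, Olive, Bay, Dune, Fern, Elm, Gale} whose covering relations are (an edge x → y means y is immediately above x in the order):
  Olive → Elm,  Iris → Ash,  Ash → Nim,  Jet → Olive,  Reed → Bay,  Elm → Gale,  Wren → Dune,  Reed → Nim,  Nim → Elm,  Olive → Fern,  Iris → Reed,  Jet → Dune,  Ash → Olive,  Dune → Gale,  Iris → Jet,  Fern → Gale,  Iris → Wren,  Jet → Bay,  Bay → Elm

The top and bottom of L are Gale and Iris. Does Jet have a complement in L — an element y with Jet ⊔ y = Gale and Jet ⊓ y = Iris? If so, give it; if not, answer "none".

none

For every candidate y, either Jet ∨ y ≠ Gale or Jet ∧ y ≠ Iris; no complement exists.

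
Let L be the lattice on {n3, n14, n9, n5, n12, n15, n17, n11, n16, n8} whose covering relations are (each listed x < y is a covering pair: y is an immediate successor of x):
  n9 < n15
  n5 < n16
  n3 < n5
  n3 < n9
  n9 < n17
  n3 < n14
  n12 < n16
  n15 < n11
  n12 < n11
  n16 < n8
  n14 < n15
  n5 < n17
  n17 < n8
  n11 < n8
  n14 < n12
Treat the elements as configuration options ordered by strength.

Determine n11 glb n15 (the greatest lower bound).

Common lower bounds of {n11, n15}: n14, n15, n3, n9.
The greatest among these is n15.

n15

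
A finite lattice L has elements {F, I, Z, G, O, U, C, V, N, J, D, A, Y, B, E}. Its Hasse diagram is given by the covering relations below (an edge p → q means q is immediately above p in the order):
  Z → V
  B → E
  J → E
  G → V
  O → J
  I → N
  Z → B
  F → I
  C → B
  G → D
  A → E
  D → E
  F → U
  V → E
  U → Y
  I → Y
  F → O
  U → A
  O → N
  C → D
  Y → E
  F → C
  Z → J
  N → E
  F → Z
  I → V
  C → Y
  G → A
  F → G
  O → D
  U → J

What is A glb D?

G

Common lower bounds of {A, D}: F, G.
The greatest among these is G.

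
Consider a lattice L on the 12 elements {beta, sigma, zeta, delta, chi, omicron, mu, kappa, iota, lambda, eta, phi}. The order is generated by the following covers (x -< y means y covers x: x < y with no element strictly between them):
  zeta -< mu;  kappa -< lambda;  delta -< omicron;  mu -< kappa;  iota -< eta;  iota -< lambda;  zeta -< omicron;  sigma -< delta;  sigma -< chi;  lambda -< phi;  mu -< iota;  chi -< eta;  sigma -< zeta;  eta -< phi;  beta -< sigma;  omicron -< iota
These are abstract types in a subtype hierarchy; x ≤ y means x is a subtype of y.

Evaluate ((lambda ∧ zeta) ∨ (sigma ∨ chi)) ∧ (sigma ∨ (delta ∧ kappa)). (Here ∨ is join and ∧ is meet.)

lambda ∧ zeta = zeta
sigma ∨ chi = chi
zeta ∨ chi = eta
delta ∧ kappa = sigma
sigma ∨ sigma = sigma
eta ∧ sigma = sigma

sigma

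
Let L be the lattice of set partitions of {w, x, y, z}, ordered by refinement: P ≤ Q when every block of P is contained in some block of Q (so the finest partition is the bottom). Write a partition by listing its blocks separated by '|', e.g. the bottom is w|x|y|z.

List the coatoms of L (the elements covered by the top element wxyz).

wxy|z, wxz|y, wx|yz, wyz|x, wy|xz, wz|xy, w|xyz

The coatoms are exactly the elements covered by wxyz: wxy|z, wxz|y, wx|yz, wyz|x, wy|xz, wz|xy, w|xyz.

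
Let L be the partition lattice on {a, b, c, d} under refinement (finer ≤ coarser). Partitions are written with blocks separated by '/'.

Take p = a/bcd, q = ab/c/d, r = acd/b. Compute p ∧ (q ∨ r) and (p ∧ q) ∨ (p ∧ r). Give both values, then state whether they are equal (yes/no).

q ∨ r = abcd, so p ∧ (q ∨ r) = a/bcd ∧ abcd = a/bcd.
p ∧ q = a/b/c/d and p ∧ r = a/b/cd, so (p ∧ q) ∨ (p ∧ r) = a/b/c/d ∨ a/b/cd = a/b/cd.
Equal: no.

a/bcd; a/b/cd; no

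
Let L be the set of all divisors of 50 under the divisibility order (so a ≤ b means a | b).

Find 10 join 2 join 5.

10

Common upper bounds of {10, 2, 5}: 10, 50.
The least among these is 10.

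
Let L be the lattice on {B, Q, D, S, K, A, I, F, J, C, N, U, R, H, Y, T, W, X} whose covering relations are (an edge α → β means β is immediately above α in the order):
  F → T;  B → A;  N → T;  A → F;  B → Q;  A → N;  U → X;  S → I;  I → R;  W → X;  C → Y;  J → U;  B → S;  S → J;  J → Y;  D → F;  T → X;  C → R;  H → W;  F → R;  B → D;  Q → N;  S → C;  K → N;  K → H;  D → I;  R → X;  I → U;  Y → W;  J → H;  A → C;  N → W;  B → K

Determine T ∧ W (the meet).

Common lower bounds of {T, W}: A, B, K, N, Q.
The greatest among these is N.

N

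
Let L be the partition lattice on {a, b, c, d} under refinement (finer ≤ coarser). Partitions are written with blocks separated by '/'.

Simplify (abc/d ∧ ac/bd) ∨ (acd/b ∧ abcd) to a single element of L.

acd/b

abc/d ∧ ac/bd = ac/b/d
acd/b ∧ abcd = acd/b
ac/b/d ∨ acd/b = acd/b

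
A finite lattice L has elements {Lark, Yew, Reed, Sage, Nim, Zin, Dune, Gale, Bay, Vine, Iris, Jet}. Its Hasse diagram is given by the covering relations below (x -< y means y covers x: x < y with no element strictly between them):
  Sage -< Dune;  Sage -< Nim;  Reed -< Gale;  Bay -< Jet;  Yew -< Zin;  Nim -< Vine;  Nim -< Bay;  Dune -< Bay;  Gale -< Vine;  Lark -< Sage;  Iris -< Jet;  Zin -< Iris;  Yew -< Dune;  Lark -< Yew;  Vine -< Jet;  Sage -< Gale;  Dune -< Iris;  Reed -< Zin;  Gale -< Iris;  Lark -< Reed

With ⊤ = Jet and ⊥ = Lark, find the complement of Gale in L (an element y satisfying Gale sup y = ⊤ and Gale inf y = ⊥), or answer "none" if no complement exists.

For every candidate y, either Gale ∨ y ≠ Jet or Gale ∧ y ≠ Lark; no complement exists.

none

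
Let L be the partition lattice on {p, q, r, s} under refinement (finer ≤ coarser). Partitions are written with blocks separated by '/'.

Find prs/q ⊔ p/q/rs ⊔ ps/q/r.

prs/q

Common upper bounds of {prs/q, p/q/rs, ps/q/r}: pqrs, prs/q.
The least among these is prs/q.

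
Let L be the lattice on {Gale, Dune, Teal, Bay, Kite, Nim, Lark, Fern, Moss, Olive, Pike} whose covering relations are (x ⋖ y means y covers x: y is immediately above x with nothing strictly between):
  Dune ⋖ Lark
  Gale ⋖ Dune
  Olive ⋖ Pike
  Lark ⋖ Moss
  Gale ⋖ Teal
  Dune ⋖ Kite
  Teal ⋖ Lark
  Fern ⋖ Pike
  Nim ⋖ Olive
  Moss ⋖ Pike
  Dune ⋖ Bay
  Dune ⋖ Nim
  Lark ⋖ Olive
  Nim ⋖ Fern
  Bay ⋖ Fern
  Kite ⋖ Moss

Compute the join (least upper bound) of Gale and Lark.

Common upper bounds of {Gale, Lark}: Lark, Moss, Olive, Pike.
The least among these is Lark.

Lark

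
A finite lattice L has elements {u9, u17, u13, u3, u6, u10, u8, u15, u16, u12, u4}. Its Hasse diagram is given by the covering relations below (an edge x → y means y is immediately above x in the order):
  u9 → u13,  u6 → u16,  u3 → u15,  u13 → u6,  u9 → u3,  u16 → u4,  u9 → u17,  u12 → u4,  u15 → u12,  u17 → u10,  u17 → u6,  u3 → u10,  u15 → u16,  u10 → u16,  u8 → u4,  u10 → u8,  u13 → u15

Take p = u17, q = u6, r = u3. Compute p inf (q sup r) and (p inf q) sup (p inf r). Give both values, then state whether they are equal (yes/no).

u17; u17; yes

q sup r = u16, so p inf (q sup r) = u17 inf u16 = u17.
p inf q = u17 and p inf r = u9, so (p inf q) sup (p inf r) = u17 sup u9 = u17.
Equal: yes.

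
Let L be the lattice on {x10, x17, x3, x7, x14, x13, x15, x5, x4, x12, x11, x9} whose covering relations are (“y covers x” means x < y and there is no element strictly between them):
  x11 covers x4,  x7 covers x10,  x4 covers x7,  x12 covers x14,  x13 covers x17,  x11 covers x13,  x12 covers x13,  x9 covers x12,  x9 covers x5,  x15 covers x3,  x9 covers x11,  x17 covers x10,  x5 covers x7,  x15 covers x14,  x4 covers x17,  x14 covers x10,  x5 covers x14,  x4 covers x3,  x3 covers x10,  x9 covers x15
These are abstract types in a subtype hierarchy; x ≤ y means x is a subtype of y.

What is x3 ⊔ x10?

Common upper bounds of {x3, x10}: x11, x15, x3, x4, x9.
The least among these is x3.

x3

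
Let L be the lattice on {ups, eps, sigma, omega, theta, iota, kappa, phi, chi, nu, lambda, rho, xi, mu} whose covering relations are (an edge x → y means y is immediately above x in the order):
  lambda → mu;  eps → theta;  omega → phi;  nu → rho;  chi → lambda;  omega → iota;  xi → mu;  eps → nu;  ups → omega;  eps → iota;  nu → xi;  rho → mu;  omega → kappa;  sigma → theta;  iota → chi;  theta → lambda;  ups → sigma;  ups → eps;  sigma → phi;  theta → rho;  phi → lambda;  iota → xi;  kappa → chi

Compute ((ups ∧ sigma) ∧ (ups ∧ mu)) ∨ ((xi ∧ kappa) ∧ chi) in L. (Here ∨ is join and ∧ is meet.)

omega

ups ∧ sigma = ups
ups ∧ mu = ups
ups ∧ ups = ups
xi ∧ kappa = omega
omega ∧ chi = omega
ups ∨ omega = omega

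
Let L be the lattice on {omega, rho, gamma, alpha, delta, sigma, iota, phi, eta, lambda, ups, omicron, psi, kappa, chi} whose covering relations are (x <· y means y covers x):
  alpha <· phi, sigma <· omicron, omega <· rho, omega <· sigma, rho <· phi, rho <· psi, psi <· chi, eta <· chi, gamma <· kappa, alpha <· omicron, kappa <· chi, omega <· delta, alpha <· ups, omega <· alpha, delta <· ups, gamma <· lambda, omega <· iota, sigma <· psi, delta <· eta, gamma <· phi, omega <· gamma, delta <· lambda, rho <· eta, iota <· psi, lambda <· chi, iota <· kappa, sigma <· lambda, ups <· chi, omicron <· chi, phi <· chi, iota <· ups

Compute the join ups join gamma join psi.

chi

Common upper bounds of {ups, gamma, psi}: chi.
The least among these is chi.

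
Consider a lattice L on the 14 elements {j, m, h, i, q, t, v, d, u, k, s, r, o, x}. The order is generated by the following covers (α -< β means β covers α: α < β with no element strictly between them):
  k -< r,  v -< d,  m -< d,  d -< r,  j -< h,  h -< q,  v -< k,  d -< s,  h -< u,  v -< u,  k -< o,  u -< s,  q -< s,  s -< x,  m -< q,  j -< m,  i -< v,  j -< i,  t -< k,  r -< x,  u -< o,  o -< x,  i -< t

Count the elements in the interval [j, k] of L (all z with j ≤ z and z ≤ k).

5

The interval [j, k] = {i, j, k, t, v}, which has 5 elements.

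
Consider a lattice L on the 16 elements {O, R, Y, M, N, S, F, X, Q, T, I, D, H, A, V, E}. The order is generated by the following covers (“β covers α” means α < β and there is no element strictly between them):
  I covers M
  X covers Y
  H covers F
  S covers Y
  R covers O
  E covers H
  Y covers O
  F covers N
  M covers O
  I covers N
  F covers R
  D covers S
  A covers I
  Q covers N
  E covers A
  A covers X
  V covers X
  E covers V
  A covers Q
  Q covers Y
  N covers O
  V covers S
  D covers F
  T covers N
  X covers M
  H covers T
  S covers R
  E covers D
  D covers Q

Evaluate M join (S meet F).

V

S ∧ F = R
M ∨ R = V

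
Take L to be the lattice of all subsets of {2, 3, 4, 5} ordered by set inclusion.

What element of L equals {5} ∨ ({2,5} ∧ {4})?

{5}

{2,5} ∧ {4} = ∅
{5} ∨ ∅ = {5}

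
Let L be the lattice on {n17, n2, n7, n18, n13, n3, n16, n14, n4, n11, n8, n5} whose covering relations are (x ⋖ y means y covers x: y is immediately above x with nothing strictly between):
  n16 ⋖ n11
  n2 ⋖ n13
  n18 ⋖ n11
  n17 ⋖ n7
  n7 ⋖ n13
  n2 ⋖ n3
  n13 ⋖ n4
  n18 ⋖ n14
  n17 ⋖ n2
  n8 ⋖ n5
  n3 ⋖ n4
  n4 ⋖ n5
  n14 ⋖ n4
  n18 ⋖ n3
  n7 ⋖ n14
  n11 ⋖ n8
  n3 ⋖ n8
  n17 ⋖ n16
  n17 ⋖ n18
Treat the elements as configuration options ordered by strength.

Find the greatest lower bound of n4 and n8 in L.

Common lower bounds of {n4, n8}: n17, n18, n2, n3.
The greatest among these is n3.

n3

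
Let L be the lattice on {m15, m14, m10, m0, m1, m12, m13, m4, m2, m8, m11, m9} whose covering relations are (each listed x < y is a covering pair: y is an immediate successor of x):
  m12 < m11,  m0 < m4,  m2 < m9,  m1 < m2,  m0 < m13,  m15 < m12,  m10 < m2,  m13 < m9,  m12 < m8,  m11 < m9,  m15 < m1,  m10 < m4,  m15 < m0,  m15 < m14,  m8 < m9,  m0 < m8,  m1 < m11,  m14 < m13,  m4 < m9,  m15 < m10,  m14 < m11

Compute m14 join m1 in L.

m14 ∨ m1 = m11

m11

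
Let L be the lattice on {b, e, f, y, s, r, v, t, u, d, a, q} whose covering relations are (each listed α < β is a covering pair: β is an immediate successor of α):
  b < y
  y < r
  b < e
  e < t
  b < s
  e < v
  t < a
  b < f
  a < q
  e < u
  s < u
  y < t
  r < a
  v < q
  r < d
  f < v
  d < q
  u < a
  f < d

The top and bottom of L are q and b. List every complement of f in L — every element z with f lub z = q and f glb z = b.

a, s, t, u

Need z with f ∨ z = q and f ∧ z = b.
Checking each element gives: a, s, t, u.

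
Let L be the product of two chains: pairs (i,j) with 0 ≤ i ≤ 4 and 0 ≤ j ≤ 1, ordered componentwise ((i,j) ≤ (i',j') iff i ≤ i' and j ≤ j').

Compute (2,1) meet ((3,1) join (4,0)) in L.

(2,1)

(3,1) ∨ (4,0) = (4,1)
(2,1) ∧ (4,1) = (2,1)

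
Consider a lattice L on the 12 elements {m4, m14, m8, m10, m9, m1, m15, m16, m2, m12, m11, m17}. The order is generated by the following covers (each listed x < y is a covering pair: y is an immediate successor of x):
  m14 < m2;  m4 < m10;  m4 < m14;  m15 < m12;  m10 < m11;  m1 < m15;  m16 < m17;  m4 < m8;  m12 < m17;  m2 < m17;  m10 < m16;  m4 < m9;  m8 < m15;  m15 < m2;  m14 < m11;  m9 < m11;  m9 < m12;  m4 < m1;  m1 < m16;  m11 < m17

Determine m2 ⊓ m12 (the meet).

m15

Common lower bounds of {m2, m12}: m1, m15, m4, m8.
The greatest among these is m15.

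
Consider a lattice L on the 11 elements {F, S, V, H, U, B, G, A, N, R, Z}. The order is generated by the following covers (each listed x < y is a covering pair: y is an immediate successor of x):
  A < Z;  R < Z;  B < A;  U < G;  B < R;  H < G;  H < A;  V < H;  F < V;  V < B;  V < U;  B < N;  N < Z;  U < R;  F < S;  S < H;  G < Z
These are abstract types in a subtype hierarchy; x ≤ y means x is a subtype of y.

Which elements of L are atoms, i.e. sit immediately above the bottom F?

The atoms are exactly the elements that cover F: S, V.

S, V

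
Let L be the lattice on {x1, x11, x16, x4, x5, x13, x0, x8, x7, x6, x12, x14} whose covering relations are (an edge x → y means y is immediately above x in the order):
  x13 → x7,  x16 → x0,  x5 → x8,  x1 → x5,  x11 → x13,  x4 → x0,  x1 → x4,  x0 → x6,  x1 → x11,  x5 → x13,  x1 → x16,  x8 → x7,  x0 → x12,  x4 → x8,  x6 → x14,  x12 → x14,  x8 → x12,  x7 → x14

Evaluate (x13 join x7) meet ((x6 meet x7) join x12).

x13 ∨ x7 = x7
x6 ∧ x7 = x4
x4 ∨ x12 = x12
x7 ∧ x12 = x8

x8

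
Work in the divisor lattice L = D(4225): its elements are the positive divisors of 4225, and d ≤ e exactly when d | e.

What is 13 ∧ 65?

In the divisibility order, the meet is the greatest common divisor: gcd(13, 65) = 13.

13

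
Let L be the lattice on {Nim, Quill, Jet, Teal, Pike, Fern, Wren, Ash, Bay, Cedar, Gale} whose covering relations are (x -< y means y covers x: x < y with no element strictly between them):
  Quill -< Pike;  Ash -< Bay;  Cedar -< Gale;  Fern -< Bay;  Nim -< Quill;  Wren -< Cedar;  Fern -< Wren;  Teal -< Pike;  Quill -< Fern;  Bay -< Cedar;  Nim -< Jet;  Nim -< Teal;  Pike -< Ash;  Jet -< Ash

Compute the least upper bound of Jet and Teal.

Common upper bounds of {Jet, Teal}: Ash, Bay, Cedar, Gale.
The least among these is Ash.

Ash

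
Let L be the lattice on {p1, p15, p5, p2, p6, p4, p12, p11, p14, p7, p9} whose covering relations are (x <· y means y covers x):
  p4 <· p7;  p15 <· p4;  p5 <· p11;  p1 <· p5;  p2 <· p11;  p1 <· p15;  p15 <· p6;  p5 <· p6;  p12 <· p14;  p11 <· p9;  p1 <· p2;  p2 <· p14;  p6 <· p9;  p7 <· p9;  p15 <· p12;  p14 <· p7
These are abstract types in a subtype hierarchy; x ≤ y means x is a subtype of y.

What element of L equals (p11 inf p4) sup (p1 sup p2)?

p2

p11 ∧ p4 = p1
p1 ∨ p2 = p2
p1 ∨ p2 = p2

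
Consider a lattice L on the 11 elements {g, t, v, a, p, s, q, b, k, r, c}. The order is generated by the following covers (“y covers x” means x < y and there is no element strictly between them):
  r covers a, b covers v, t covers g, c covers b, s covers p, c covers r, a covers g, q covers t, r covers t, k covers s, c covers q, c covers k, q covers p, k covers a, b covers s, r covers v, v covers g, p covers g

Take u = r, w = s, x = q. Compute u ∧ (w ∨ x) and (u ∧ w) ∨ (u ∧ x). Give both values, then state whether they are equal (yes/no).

w ∨ x = c, so u ∧ (w ∨ x) = r ∧ c = r.
u ∧ w = g and u ∧ x = t, so (u ∧ w) ∨ (u ∧ x) = g ∨ t = t.
Equal: no.

r; t; no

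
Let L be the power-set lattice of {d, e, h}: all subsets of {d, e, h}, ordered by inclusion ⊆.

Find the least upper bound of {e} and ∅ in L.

{e}

Common upper bounds of {{e}, ∅}: {d,e,h}, {d,e}, {e,h}, {e}.
The least among these is {e}.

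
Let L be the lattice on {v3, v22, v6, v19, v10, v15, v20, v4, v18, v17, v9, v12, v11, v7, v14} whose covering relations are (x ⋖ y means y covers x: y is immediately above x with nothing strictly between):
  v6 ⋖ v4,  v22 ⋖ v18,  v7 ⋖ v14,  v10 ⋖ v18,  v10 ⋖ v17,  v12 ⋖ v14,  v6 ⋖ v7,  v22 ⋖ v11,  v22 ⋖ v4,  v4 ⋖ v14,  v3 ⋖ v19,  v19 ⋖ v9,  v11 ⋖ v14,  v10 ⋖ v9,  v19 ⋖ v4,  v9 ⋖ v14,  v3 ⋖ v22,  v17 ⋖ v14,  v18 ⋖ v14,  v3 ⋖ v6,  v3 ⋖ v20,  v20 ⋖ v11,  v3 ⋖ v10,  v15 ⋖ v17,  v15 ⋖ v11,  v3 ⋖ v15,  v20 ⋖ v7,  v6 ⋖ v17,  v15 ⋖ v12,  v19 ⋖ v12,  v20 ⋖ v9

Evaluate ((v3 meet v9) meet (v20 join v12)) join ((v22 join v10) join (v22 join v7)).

v14

v3 ∧ v9 = v3
v20 ∨ v12 = v14
v3 ∧ v14 = v3
v22 ∨ v10 = v18
v22 ∨ v7 = v14
v18 ∨ v14 = v14
v3 ∨ v14 = v14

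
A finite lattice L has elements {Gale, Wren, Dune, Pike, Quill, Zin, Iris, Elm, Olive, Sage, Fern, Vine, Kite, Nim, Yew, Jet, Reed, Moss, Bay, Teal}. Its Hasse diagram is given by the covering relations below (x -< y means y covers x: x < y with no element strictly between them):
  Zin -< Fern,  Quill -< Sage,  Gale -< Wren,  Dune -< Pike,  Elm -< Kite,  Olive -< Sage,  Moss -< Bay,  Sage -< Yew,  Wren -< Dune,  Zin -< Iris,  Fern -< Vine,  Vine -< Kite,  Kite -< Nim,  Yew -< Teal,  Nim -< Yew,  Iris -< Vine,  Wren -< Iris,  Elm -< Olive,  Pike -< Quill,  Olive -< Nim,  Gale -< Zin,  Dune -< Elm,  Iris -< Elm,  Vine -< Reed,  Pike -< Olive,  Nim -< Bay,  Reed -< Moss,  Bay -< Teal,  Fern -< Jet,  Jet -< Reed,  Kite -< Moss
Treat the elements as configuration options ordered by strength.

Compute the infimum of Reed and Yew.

Common lower bounds of {Reed, Yew}: Fern, Gale, Iris, Vine, Wren, Zin.
The greatest among these is Vine.

Vine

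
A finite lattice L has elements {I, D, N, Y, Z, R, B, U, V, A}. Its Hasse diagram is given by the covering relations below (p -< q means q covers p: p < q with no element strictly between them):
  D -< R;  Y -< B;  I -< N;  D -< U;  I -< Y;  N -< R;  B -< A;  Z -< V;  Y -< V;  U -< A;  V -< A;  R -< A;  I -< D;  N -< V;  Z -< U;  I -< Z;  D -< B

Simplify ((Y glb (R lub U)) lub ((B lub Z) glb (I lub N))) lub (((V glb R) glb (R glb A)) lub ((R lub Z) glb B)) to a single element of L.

A

R ∨ U = A
Y ∧ A = Y
B ∨ Z = A
I ∨ N = N
A ∧ N = N
Y ∨ N = V
V ∧ R = N
R ∧ A = R
N ∧ R = N
R ∨ Z = A
A ∧ B = B
N ∨ B = A
V ∨ A = A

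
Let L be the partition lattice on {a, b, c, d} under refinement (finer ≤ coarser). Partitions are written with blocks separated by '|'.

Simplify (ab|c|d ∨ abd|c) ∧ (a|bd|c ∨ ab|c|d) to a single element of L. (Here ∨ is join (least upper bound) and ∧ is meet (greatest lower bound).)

ab|c|d ∨ abd|c = abd|c
a|bd|c ∨ ab|c|d = abd|c
abd|c ∧ abd|c = abd|c

abd|c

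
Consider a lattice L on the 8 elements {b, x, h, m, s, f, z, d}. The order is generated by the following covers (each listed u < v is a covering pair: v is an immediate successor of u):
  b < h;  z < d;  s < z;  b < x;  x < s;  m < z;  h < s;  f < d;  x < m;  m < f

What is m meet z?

m

Common lower bounds of {m, z}: b, m, x.
The greatest among these is m.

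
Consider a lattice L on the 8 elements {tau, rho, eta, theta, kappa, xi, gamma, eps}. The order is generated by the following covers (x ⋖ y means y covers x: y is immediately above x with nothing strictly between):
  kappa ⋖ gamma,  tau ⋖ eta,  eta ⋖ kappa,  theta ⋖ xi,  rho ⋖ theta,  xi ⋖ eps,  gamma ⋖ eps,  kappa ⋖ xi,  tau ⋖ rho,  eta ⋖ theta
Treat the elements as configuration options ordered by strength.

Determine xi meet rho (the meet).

rho

Common lower bounds of {xi, rho}: rho, tau.
The greatest among these is rho.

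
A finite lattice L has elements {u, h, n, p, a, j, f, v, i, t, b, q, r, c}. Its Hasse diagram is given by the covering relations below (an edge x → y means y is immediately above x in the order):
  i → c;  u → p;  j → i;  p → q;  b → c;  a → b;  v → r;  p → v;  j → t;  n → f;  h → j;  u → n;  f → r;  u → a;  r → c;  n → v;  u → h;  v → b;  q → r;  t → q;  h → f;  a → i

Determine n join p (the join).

v

Common upper bounds of {n, p}: b, c, r, v.
The least among these is v.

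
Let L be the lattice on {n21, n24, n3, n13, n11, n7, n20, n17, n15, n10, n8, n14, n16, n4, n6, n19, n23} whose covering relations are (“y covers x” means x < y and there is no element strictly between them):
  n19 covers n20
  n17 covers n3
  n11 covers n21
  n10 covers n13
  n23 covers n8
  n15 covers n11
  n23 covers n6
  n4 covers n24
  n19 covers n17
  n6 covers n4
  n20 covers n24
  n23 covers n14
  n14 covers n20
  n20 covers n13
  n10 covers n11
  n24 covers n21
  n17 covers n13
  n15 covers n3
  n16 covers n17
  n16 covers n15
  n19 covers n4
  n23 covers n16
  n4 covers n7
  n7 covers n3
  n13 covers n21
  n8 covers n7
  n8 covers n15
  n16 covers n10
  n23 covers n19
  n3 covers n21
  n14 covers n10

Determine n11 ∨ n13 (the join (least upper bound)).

Common upper bounds of {n11, n13}: n10, n14, n16, n23.
The least among these is n10.

n10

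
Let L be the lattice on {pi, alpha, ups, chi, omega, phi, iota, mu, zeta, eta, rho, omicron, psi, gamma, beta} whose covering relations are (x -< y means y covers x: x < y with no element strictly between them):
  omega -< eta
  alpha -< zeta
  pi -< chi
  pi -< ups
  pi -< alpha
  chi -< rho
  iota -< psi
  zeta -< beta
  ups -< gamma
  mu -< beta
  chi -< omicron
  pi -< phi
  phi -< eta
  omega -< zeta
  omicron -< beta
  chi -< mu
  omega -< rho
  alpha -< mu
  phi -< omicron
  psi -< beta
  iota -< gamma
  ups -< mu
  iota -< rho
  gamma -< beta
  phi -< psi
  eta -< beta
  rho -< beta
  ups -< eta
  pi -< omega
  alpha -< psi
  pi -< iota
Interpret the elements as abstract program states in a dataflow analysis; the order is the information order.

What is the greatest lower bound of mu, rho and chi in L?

Common lower bounds of {mu, rho, chi}: chi, pi.
The greatest among these is chi.

chi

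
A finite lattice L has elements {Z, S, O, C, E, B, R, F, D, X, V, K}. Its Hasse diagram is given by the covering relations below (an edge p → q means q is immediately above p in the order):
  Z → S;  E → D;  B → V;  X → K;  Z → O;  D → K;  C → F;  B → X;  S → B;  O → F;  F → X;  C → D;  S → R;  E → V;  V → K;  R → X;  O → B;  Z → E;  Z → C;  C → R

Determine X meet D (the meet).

C

Common lower bounds of {X, D}: C, Z.
The greatest among these is C.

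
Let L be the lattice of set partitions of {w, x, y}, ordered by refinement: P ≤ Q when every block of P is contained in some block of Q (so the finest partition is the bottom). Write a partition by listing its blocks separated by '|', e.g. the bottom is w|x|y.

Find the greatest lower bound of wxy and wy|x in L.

wy|x

The meet (common refinement) of wxy and wy|x intersects blocks pairwise, giving wy|x.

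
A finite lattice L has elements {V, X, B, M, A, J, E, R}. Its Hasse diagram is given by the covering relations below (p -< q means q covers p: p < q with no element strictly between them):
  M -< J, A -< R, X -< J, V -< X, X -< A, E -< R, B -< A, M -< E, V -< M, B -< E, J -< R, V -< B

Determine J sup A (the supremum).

R

Common upper bounds of {J, A}: R.
The least among these is R.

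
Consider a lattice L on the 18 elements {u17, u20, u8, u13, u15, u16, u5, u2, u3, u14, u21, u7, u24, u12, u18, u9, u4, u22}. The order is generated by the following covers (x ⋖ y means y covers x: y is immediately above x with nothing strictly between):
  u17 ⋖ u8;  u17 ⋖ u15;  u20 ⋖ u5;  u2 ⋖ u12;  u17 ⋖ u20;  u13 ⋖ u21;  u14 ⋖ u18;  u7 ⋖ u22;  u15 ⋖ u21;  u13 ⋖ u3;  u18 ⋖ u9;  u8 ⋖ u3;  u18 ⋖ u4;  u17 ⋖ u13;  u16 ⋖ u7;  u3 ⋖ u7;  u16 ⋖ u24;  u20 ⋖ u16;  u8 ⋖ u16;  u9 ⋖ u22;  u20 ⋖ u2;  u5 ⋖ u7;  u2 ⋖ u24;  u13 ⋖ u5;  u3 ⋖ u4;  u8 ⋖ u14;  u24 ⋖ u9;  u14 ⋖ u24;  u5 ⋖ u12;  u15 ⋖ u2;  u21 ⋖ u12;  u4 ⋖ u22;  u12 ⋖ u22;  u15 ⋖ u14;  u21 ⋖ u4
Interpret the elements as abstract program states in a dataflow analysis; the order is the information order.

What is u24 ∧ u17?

u17

Common lower bounds of {u24, u17}: u17.
The greatest among these is u17.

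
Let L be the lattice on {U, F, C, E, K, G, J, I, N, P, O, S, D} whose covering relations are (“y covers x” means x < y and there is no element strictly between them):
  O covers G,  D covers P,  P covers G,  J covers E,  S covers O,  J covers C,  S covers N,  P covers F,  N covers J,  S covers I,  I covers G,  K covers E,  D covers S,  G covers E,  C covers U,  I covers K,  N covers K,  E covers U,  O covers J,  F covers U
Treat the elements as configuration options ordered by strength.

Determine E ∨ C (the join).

J

Common upper bounds of {E, C}: D, J, N, O, S.
The least among these is J.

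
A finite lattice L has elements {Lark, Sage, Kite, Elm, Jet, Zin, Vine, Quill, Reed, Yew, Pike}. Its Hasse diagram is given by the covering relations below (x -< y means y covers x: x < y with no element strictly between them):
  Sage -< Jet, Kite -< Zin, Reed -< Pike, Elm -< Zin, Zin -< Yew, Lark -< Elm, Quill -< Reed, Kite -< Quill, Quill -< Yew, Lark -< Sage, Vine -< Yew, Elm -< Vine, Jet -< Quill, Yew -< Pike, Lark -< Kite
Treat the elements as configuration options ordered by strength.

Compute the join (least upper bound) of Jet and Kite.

Common upper bounds of {Jet, Kite}: Pike, Quill, Reed, Yew.
The least among these is Quill.

Quill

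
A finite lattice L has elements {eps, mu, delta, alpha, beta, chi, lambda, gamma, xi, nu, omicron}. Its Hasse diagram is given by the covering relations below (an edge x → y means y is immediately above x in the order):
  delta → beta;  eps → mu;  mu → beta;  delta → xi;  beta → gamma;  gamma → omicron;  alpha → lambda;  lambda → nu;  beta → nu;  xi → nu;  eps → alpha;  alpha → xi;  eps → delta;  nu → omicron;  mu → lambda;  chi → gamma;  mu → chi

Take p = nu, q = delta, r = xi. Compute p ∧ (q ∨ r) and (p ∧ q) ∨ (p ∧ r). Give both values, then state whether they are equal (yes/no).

xi; xi; yes

q ∨ r = xi, so p ∧ (q ∨ r) = nu ∧ xi = xi.
p ∧ q = delta and p ∧ r = xi, so (p ∧ q) ∨ (p ∧ r) = delta ∨ xi = xi.
Equal: yes.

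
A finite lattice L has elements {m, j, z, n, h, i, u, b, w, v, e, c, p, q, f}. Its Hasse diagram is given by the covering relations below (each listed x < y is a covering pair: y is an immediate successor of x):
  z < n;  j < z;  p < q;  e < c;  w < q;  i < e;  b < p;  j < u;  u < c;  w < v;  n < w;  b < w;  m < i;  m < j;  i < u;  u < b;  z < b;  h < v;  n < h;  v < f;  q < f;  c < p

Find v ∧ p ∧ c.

Common lower bounds of {v, p, c}: i, j, m, u.
The greatest among these is u.

u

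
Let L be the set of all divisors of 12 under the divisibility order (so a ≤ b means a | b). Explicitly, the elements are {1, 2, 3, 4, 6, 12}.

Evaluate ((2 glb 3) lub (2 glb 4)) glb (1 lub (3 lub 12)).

2

2 ∧ 3 = 1
2 ∧ 4 = 2
1 ∨ 2 = 2
3 ∨ 12 = 12
1 ∨ 12 = 12
2 ∧ 12 = 2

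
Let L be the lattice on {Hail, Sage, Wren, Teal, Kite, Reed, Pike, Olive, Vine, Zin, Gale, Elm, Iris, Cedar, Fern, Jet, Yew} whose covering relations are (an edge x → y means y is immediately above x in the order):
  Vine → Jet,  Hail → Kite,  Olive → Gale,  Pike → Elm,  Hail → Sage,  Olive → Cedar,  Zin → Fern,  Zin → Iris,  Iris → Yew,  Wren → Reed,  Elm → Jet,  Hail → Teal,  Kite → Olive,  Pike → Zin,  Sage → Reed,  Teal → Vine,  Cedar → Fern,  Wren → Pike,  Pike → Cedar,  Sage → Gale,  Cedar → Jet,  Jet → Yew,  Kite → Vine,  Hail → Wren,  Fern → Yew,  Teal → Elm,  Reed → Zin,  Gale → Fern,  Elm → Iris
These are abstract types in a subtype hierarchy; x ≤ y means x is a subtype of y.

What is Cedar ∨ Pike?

Cedar

Common upper bounds of {Cedar, Pike}: Cedar, Fern, Jet, Yew.
The least among these is Cedar.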